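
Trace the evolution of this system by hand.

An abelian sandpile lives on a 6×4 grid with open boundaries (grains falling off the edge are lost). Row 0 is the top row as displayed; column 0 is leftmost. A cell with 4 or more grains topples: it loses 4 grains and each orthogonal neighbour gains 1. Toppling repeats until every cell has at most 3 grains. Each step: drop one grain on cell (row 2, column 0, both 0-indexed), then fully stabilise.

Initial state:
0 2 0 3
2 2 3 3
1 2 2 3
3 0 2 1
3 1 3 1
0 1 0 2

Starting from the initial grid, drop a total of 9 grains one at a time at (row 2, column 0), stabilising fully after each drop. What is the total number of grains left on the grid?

39

k=0  0 2 0 3
2 2 3 3
1 2 2 3
3 0 2 1
3 1 3 1
0 1 0 2
k=1  0 2 0 3
2 2 3 3
2 2 2 3
3 0 2 1
3 1 3 1
0 1 0 2
k=2  0 2 0 3
2 2 3 3
3 2 2 3
3 0 2 1
3 1 3 1
0 1 0 2
k=3  0 2 0 3
3 2 3 3
1 3 2 3
1 1 2 1
0 2 3 1
1 1 0 2
k=4  0 2 0 3
3 2 3 3
2 3 2 3
1 1 2 1
0 2 3 1
1 1 0 2
k=5  0 2 0 3
3 2 3 3
3 3 2 3
1 1 2 1
0 2 3 1
1 1 0 2
k=6  1 3 2 0
1 1 2 2
2 2 1 1
2 2 3 2
0 2 3 1
1 1 0 2
k=7  1 3 2 0
1 1 2 2
3 2 1 1
2 2 3 2
0 2 3 1
1 1 0 2
k=8  1 3 2 0
2 1 2 2
0 3 1 1
3 2 3 2
0 2 3 1
1 1 0 2
k=9  1 3 2 0
2 1 2 2
1 3 1 1
3 2 3 2
0 2 3 1
1 1 0 2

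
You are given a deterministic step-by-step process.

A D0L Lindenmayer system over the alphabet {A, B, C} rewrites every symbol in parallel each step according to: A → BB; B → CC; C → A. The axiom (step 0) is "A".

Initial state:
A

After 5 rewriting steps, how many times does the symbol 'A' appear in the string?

t=0: A
t=1: BB
t=2: CCCC
t=3: AAAA
t=4: BBBBBBBB
t=5: CCCCCCCCCCCCCCCC

0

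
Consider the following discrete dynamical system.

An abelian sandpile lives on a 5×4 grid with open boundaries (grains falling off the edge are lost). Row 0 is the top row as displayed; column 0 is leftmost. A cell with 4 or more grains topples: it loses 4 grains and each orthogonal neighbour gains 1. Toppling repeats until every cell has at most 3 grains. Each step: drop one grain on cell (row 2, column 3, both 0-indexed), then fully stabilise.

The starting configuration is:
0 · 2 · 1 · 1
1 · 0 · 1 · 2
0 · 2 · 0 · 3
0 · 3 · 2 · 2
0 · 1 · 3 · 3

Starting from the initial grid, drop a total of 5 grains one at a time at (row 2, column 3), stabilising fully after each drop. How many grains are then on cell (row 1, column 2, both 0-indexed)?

k=0  0 · 2 · 1 · 1
1 · 0 · 1 · 2
0 · 2 · 0 · 3
0 · 3 · 2 · 2
0 · 1 · 3 · 3
k=1  0 · 2 · 1 · 1
1 · 0 · 1 · 3
0 · 2 · 1 · 0
0 · 3 · 2 · 3
0 · 1 · 3 · 3
k=2  0 · 2 · 1 · 1
1 · 0 · 1 · 3
0 · 2 · 1 · 1
0 · 3 · 2 · 3
0 · 1 · 3 · 3
k=3  0 · 2 · 1 · 1
1 · 0 · 1 · 3
0 · 2 · 1 · 2
0 · 3 · 2 · 3
0 · 1 · 3 · 3
k=4  0 · 2 · 1 · 1
1 · 0 · 1 · 3
0 · 2 · 1 · 3
0 · 3 · 2 · 3
0 · 1 · 3 · 3
k=5  0 · 2 · 1 · 2
1 · 0 · 2 · 0
0 · 3 · 3 · 2
1 · 0 · 1 · 2
0 · 3 · 1 · 1

2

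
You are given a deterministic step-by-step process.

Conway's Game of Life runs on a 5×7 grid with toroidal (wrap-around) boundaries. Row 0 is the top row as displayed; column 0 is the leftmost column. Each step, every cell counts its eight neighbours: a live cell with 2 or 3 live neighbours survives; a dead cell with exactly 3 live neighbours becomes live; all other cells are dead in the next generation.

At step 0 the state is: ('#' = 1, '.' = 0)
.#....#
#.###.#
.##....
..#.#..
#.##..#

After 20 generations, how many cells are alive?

gen 0: .#....#
#.###.#
.##....
..#.#..
#.##..#
gen 1: ....#..
...#.##
#...##.
#......
#.##.##
gen 2: #.#....
...#..#
#...##.
#..#...
##.####
gen 3: ..#....
##.####
#..###.
..##...
...###.
gen 4: ###....
##.....
#......
..#...#
....#..
gen 5: #.#....
..#...#
#.....#
.......
#.##...
gen 6: #.#...#
......#
#.....#
##....#
..##...
gen 7: ####..#
.#...#.
.#...#.
.##...#
..##...
gen 8: #..##.#
....##.
.#...##
##.#...
......#
gen 9: #..##.#
...#...
.##..##
.##..#.
.######
gen 10: ##....#
.#.#...
##.####
.......
.......
gen 11: ###....
...#...
##.####
#...###
#......
gen 12: ###....
...#.#.
.###...
...#...
.....#.
gen 13: .##.#.#
#..##..
...#...
...##..
.##....
gen 14: ....##.
##..##.
..#....
...##..
##..##.
gen 15: ...#...
.#.####
.##..#.
.#####.
......#
gen 16: #.##..#
##.#.##
.......
##.####
.....#.
gen 17: ..##...
.#.###.
...#...
#...###
.......
gen 18: ..##...
.......
#.##...
....###
...####
gen 19: ..##.#.
.#.....
...####
#.#....
..#...#
gen 20: .###...
......#
#######
###.#..
..#...#

17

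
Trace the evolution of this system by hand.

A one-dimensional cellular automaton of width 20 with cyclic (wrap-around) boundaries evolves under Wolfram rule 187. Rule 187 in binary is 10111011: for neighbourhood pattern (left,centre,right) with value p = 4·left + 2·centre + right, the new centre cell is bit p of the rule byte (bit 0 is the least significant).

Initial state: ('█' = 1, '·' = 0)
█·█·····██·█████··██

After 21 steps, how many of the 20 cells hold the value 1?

16

t=0: █·█·····██·█████··██
t=1: ·█·██████·█████·████
t=2: █·██████·█████·████·
t=3: ·██████·█████·████·█
t=4: ██████·█████·████·█·
t=5: █████·█████·████·█·█
t=6: ████·█████·████·█·██
t=7: ███·█████·████·█·███
t=8: ██·█████·████·█·████
t=9: █·█████·████·█·█████
t=10: ·█████·████·█·██████
t=11: █████·████·█·██████·
t=12: ████·████·█·██████·█
t=13: ███·████·█·██████·██
t=14: ██·████·█·██████·███
t=15: █·████·█·██████·████
t=16: ·████·█·██████·█████
t=17: ████·█·██████·█████·
t=18: ███·█·██████·█████·█
t=19: ██·█·██████·█████·██
t=20: █·█·██████·█████·███
t=21: ·█·██████·█████·████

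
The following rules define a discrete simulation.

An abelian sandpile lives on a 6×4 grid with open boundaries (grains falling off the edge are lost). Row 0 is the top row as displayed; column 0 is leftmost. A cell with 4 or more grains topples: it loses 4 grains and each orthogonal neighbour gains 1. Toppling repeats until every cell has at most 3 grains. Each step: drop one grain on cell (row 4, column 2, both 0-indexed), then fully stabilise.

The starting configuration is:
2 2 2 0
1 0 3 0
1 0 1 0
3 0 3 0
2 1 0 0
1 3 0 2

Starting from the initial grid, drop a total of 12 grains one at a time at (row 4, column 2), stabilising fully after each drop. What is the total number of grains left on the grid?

[0] 2 2 2 0
1 0 3 0
1 0 1 0
3 0 3 0
2 1 0 0
1 3 0 2
[1] 2 2 2 0
1 0 3 0
1 0 1 0
3 0 3 0
2 1 1 0
1 3 0 2
[2] 2 2 2 0
1 0 3 0
1 0 1 0
3 0 3 0
2 1 2 0
1 3 0 2
[3] 2 2 2 0
1 0 3 0
1 0 1 0
3 0 3 0
2 1 3 0
1 3 0 2
[4] 2 2 2 0
1 0 3 0
1 0 2 0
3 1 0 1
2 2 1 1
1 3 1 2
[5] 2 2 2 0
1 0 3 0
1 0 2 0
3 1 0 1
2 2 2 1
1 3 1 2
[6] 2 2 2 0
1 0 3 0
1 0 2 0
3 1 0 1
2 2 3 1
1 3 1 2
[7] 2 2 2 0
1 0 3 0
1 0 2 0
3 1 1 1
2 3 0 2
1 3 2 2
[8] 2 2 2 0
1 0 3 0
1 0 2 0
3 1 1 1
2 3 1 2
1 3 2 2
[9] 2 2 2 0
1 0 3 0
1 0 2 0
3 1 1 1
2 3 2 2
1 3 2 2
[10] 2 2 2 0
1 0 3 0
1 0 2 0
3 1 1 1
2 3 3 2
1 3 2 2
[11] 2 2 2 0
1 0 3 0
1 0 2 0
3 2 2 1
3 1 2 3
2 1 0 3
[12] 2 2 2 0
1 0 3 0
1 0 2 0
3 2 2 1
3 1 3 3
2 1 0 3

37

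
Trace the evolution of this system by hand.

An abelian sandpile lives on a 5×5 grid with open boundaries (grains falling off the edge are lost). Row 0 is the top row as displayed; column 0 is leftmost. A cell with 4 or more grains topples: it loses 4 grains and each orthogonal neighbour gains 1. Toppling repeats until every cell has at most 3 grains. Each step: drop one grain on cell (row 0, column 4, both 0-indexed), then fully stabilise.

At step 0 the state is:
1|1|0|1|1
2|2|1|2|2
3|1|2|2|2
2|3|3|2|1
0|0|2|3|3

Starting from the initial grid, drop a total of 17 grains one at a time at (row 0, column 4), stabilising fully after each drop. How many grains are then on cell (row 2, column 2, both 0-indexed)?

3

[0] 1|1|0|1|1
2|2|1|2|2
3|1|2|2|2
2|3|3|2|1
0|0|2|3|3
[1] 1|1|0|1|2
2|2|1|2|2
3|1|2|2|2
2|3|3|2|1
0|0|2|3|3
[2] 1|1|0|1|3
2|2|1|2|2
3|1|2|2|2
2|3|3|2|1
0|0|2|3|3
[3] 1|1|0|2|0
2|2|1|2|3
3|1|2|2|2
2|3|3|2|1
0|0|2|3|3
[4] 1|1|0|2|1
2|2|1|2|3
3|1|2|2|2
2|3|3|2|1
0|0|2|3|3
[5] 1|1|0|2|2
2|2|1|2|3
3|1|2|2|2
2|3|3|2|1
0|0|2|3|3
[6] 1|1|0|2|3
2|2|1|2|3
3|1|2|2|2
2|3|3|2|1
0|0|2|3|3
[7] 1|1|0|3|1
2|2|1|3|0
3|1|2|2|3
2|3|3|2|1
0|0|2|3|3
[8] 1|1|0|3|2
2|2|1|3|0
3|1|2|2|3
2|3|3|2|1
0|0|2|3|3
[9] 1|1|0|3|3
2|2|1|3|0
3|1|2|2|3
2|3|3|2|1
0|0|2|3|3
[10] 1|1|1|1|1
2|2|2|0|2
3|1|2|3|3
2|3|3|2|1
0|0|2|3|3
[11] 1|1|1|1|2
2|2|2|0|2
3|1|2|3|3
2|3|3|2|1
0|0|2|3|3
[12] 1|1|1|1|3
2|2|2|0|2
3|1|2|3|3
2|3|3|2|1
0|0|2|3|3
[13] 1|1|1|2|0
2|2|2|0|3
3|1|2|3|3
2|3|3|2|1
0|0|2|3|3
[14] 1|1|1|2|1
2|2|2|0|3
3|1|2|3|3
2|3|3|2|1
0|0|2|3|3
[15] 1|1|1|2|2
2|2|2|0|3
3|1|2|3|3
2|3|3|2|1
0|0|2|3|3
[16] 1|1|1|2|3
2|2|2|0|3
3|1|2|3|3
2|3|3|2|1
0|0|2|3|3
[17] 1|1|1|3|1
2|2|2|2|1
3|1|3|0|1
2|3|3|3|2
0|0|2|3|3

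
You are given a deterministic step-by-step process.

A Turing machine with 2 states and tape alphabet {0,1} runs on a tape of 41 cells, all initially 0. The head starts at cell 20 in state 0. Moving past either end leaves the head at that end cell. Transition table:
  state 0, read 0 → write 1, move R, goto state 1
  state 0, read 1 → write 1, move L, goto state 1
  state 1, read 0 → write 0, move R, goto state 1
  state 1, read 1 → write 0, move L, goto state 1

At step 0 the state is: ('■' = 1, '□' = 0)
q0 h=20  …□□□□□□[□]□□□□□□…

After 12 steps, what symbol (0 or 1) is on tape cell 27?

[0] q0 h=20  …□□□□□□[□]□□□□□□…
[1] q1 h=21  …□□□□□■[□]□□□□□□…
[2] q1 h=22  …□□□□■□[□]□□□□□□…
[3] q1 h=23  …□□□■□□[□]□□□□□□…
[4] q1 h=24  …□□■□□□[□]□□□□□□…
[5] q1 h=25  …□■□□□□[□]□□□□□□…
[6] q1 h=26  …■□□□□□[□]□□□□□□…
[7] q1 h=27  …□□□□□□[□]□□□□□□…
[8] q1 h=28  …□□□□□□[□]□□□□□□…
[9] q1 h=29  …□□□□□□[□]□□□□□□…
[10] q1 h=30  …□□□□□□[□]□□□□□□…
[11] q1 h=31  …□□□□□□[□]□□□□□□…
[12] q1 h=32  …□□□□□□[□]□□□□□□…

0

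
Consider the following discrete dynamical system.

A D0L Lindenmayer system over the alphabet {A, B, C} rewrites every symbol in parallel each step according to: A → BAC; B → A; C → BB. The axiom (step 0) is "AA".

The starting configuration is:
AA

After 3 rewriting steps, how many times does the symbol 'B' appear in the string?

8

[0] AA
[1] BACBAC
[2] ABACBBABACBB
[3] BACABACBBAABACABACBBAA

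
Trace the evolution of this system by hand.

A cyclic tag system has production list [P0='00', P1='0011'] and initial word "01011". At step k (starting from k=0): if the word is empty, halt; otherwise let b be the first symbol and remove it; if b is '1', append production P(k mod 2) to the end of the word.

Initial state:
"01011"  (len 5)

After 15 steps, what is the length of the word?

0) "01011"  (len 5)
1) "1011"  (len 4)
2) "0110011"  (len 7)
3) "110011"  (len 6)
4) "100110011"  (len 9)
5) "0011001100"  (len 10)
6) "011001100"  (len 9)
7) "11001100"  (len 8)
8) "10011000011"  (len 11)
9) "001100001100"  (len 12)
10) "01100001100"  (len 11)
11) "1100001100"  (len 10)
12) "1000011000011"  (len 13)
13) "00001100001100"  (len 14)
14) "0001100001100"  (len 13)
15) "001100001100"  (len 12)

12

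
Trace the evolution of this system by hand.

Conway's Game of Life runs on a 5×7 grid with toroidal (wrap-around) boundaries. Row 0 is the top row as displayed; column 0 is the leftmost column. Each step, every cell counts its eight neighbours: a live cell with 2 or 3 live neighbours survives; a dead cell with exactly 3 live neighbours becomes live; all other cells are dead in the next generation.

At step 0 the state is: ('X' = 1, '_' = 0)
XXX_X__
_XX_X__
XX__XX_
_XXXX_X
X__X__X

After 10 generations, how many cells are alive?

step 0: XXX_X__
_XX_X__
XX__XX_
_XXXX_X
X__X__X
step 1: ____XXX
____X_X
______X
_______
______X
step 2: X___X_X
X___X_X
_____X_
_______
______X
step 3: _______
X___X__
_____XX
_______
X____XX
step 4: X____X_
_____XX
_____XX
X______
______X
step 5: X____X_
X___X__
X____X_
X____X_
X_____X
step 6: XX___X_
XX__XX_
XX__XX_
XX___X_
XX___X_
step 7: __X__X_
__X____
__X____
__X__X_
__X_XX_
step 8: _XX_XX_
_XXX___
_XXX___
_XX_XX_
_XX_XXX
step 9: ______X
X______
X______
______X
______X
step 10: X_____X
X_____X
X_____X
X_____X
X____XX

11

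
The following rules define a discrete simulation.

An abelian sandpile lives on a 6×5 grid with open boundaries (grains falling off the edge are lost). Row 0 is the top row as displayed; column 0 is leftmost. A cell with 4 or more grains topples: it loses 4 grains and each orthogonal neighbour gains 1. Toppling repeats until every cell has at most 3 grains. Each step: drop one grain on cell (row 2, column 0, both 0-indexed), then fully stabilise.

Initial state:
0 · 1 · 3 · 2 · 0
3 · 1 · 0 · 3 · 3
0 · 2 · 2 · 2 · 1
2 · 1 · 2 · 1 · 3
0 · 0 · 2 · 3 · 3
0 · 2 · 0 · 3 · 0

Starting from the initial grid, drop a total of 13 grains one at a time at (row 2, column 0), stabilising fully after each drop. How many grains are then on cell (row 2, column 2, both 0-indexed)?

t=0: 0 · 1 · 3 · 2 · 0
3 · 1 · 0 · 3 · 3
0 · 2 · 2 · 2 · 1
2 · 1 · 2 · 1 · 3
0 · 0 · 2 · 3 · 3
0 · 2 · 0 · 3 · 0
t=1: 0 · 1 · 3 · 2 · 0
3 · 1 · 0 · 3 · 3
1 · 2 · 2 · 2 · 1
2 · 1 · 2 · 1 · 3
0 · 0 · 2 · 3 · 3
0 · 2 · 0 · 3 · 0
t=2: 0 · 1 · 3 · 2 · 0
3 · 1 · 0 · 3 · 3
2 · 2 · 2 · 2 · 1
2 · 1 · 2 · 1 · 3
0 · 0 · 2 · 3 · 3
0 · 2 · 0 · 3 · 0
t=3: 0 · 1 · 3 · 2 · 0
3 · 1 · 0 · 3 · 3
3 · 2 · 2 · 2 · 1
2 · 1 · 2 · 1 · 3
0 · 0 · 2 · 3 · 3
0 · 2 · 0 · 3 · 0
t=4: 1 · 1 · 3 · 2 · 0
0 · 2 · 0 · 3 · 3
1 · 3 · 2 · 2 · 1
3 · 1 · 2 · 1 · 3
0 · 0 · 2 · 3 · 3
0 · 2 · 0 · 3 · 0
t=5: 1 · 1 · 3 · 2 · 0
0 · 2 · 0 · 3 · 3
2 · 3 · 2 · 2 · 1
3 · 1 · 2 · 1 · 3
0 · 0 · 2 · 3 · 3
0 · 2 · 0 · 3 · 0
t=6: 1 · 1 · 3 · 2 · 0
0 · 2 · 0 · 3 · 3
3 · 3 · 2 · 2 · 1
3 · 1 · 2 · 1 · 3
0 · 0 · 2 · 3 · 3
0 · 2 · 0 · 3 · 0
t=7: 1 · 1 · 3 · 2 · 0
1 · 3 · 0 · 3 · 3
2 · 0 · 3 · 2 · 1
0 · 3 · 2 · 1 · 3
1 · 0 · 2 · 3 · 3
0 · 2 · 0 · 3 · 0
t=8: 1 · 1 · 3 · 2 · 0
1 · 3 · 0 · 3 · 3
3 · 0 · 3 · 2 · 1
0 · 3 · 2 · 1 · 3
1 · 0 · 2 · 3 · 3
0 · 2 · 0 · 3 · 0
t=9: 1 · 1 · 3 · 2 · 0
2 · 3 · 0 · 3 · 3
0 · 1 · 3 · 2 · 1
1 · 3 · 2 · 1 · 3
1 · 0 · 2 · 3 · 3
0 · 2 · 0 · 3 · 0
t=10: 1 · 1 · 3 · 2 · 0
2 · 3 · 0 · 3 · 3
1 · 1 · 3 · 2 · 1
1 · 3 · 2 · 1 · 3
1 · 0 · 2 · 3 · 3
0 · 2 · 0 · 3 · 0
t=11: 1 · 1 · 3 · 2 · 0
2 · 3 · 0 · 3 · 3
2 · 1 · 3 · 2 · 1
1 · 3 · 2 · 1 · 3
1 · 0 · 2 · 3 · 3
0 · 2 · 0 · 3 · 0
t=12: 1 · 1 · 3 · 2 · 0
2 · 3 · 0 · 3 · 3
3 · 1 · 3 · 2 · 1
1 · 3 · 2 · 1 · 3
1 · 0 · 2 · 3 · 3
0 · 2 · 0 · 3 · 0
t=13: 1 · 1 · 3 · 2 · 0
3 · 3 · 0 · 3 · 3
0 · 2 · 3 · 2 · 1
2 · 3 · 2 · 1 · 3
1 · 0 · 2 · 3 · 3
0 · 2 · 0 · 3 · 0

3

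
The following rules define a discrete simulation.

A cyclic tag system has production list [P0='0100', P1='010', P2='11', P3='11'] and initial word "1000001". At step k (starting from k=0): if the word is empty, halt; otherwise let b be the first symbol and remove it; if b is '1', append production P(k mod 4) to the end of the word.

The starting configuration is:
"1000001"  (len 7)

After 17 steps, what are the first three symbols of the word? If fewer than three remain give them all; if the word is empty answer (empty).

step 0: "1000001"  (len 7)
step 1: "0000010100"  (len 10)
step 2: "000010100"  (len 9)
step 3: "00010100"  (len 8)
step 4: "0010100"  (len 7)
step 5: "010100"  (len 6)
step 6: "10100"  (len 5)
step 7: "010011"  (len 6)
step 8: "10011"  (len 5)
step 9: "00110100"  (len 8)
step 10: "0110100"  (len 7)
step 11: "110100"  (len 6)
step 12: "1010011"  (len 7)
step 13: "0100110100"  (len 10)
step 14: "100110100"  (len 9)
step 15: "0011010011"  (len 10)
step 16: "011010011"  (len 9)
step 17: "11010011"  (len 8)

110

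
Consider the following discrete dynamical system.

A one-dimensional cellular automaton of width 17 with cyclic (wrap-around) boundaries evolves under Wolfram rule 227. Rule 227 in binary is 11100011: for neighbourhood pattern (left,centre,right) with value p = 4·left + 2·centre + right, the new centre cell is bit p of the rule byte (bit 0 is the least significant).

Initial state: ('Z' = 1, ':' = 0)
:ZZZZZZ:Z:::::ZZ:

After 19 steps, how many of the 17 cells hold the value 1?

gen 0: :ZZZZZZ:Z:::::ZZ:
gen 1: Z:ZZZZZZ::ZZZZ:Z:
gen 2: :Z:ZZZZZ:Z:ZZZZ:Z
gen 3: Z:Z:ZZZZZ:Z:ZZZZ:
gen 4: :Z:Z:ZZZZZ:Z:ZZZZ
gen 5: Z:Z:Z:ZZZZZ:Z:ZZZ
gen 6: ZZ:Z:Z:ZZZZZ:Z:ZZ
gen 7: ZZZ:Z:Z:ZZZZZ:Z:Z
gen 8: ZZZZ:Z:Z:ZZZZZ:Z:
gen 9: :ZZZZ:Z:Z:ZZZZZ:Z
gen 10: Z:ZZZZ:Z:Z:ZZZZZ:
gen 11: :Z:ZZZZ:Z:Z:ZZZZZ
gen 12: Z:Z:ZZZZ:Z:Z:ZZZZ
gen 13: ZZ:Z:ZZZZ:Z:Z:ZZZ
gen 14: ZZZ:Z:ZZZZ:Z:Z:ZZ
gen 15: ZZZZ:Z:ZZZZ:Z:Z:Z
gen 16: ZZZZZ:Z:ZZZZ:Z:Z:
gen 17: :ZZZZZ:Z:ZZZZ:Z:Z
gen 18: Z:ZZZZZ:Z:ZZZZ:Z:
gen 19: :Z:ZZZZZ:Z:ZZZZ:Z

12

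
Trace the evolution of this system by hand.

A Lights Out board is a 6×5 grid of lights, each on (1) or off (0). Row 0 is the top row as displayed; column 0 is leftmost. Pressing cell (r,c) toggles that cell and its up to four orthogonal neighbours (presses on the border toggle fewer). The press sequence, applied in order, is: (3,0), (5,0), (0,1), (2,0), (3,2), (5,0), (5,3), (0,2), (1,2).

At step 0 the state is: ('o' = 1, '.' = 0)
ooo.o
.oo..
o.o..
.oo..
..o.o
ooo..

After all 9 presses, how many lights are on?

19

step 0: ooo.o
.oo..
o.o..
.oo..
..o.o
ooo..
step 1: ooo.o
.oo..
..o..
o.o..
o.o.o
ooo..
step 2: ooo.o
.oo..
..o..
o.o..
..o.o
..o..
step 3: ....o
..o..
..o..
o.o..
..o.o
..o..
step 4: ....o
o.o..
ooo..
..o..
..o.o
..o..
step 5: ....o
o.o..
oo...
.o.o.
....o
..o..
step 6: ....o
o.o..
oo...
.o.o.
o...o
ooo..
step 7: ....o
o.o..
oo...
.o.o.
o..oo
oo.oo
step 8: .oooo
o....
oo...
.o.o.
o..oo
oo.oo
step 9: .o.oo
oooo.
ooo..
.o.o.
o..oo
oo.oo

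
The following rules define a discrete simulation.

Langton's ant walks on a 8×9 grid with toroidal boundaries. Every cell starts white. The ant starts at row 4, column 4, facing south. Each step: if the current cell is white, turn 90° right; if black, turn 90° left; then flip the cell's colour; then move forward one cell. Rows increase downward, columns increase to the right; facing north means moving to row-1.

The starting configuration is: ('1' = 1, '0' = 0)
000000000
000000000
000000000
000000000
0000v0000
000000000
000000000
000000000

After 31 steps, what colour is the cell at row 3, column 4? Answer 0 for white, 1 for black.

t=0: 000000000
000000000
000000000
000000000
0000v0000
000000000
000000000
000000000
t=1: 000000000
000000000
000000000
000000000
000<10000
000000000
000000000
000000000
t=2: 000000000
000000000
000000000
000^00000
000110000
000000000
000000000
000000000
t=3: 000000000
000000000
000000000
0001>0000
000110000
000000000
000000000
000000000
t=4: 000000000
000000000
000000000
000110000
0001v0000
000000000
000000000
000000000
t=5: 000000000
000000000
000000000
000110000
00010>000
000000000
000000000
000000000
t=6: 000000000
000000000
000000000
000110000
000101000
00000v000
000000000
000000000
t=7: 000000000
000000000
000000000
000110000
000101000
0000<1000
000000000
000000000
t=8: 000000000
000000000
000000000
000110000
0001^1000
000011000
000000000
000000000
t=9: 000000000
000000000
000000000
000110000
00011>000
000011000
000000000
000000000
t=10: 000000000
000000000
000000000
00011^000
000110000
000011000
000000000
000000000
t=11: 000000000
000000000
000000000
000111>00
000110000
000011000
000000000
000000000
t=12: 000000000
000000000
000000000
000111100
000110v00
000011000
000000000
000000000
t=13: 000000000
000000000
000000000
000111100
00011<100
000011000
000000000
000000000
t=14: 000000000
000000000
000000000
00011^100
000111100
000011000
000000000
000000000
t=15: 000000000
000000000
000000000
0001<0100
000111100
000011000
000000000
000000000
t=16: 000000000
000000000
000000000
000100100
0001v1100
000011000
000000000
000000000
t=17: 000000000
000000000
000000000
000100100
00010>100
000011000
000000000
000000000
t=18: 000000000
000000000
000000000
00010^100
000100100
000011000
000000000
000000000
t=19: 000000000
000000000
000000000
000101>00
000100100
000011000
000000000
000000000
t=20: 000000000
000000000
000000^00
000101000
000100100
000011000
000000000
000000000
t=21: 000000000
000000000
0000001>0
000101000
000100100
000011000
000000000
000000000
t=22: 000000000
000000000
000000110
0001010v0
000100100
000011000
000000000
000000000
t=23: 000000000
000000000
000000110
000101<10
000100100
000011000
000000000
000000000
t=24: 000000000
000000000
000000^10
000101110
000100100
000011000
000000000
000000000
t=25: 000000000
000000000
00000<010
000101110
000100100
000011000
000000000
000000000
t=26: 000000000
00000^000
000001010
000101110
000100100
000011000
000000000
000000000
t=27: 000000000
000001>00
000001010
000101110
000100100
000011000
000000000
000000000
t=28: 000000000
000001100
000001v10
000101110
000100100
000011000
000000000
000000000
t=29: 000000000
000001100
00000<110
000101110
000100100
000011000
000000000
000000000
t=30: 000000000
000001100
000000110
00010v110
000100100
000011000
000000000
000000000
t=31: 000000000
000001100
000000110
000100>10
000100100
000011000
000000000
000000000

0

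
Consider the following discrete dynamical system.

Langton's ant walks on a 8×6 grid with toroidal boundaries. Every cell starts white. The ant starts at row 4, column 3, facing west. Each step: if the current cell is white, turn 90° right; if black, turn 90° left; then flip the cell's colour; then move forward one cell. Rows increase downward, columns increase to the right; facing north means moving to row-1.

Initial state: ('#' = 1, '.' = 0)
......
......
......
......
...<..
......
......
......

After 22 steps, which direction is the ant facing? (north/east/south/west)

step 0: ......
......
......
......
...<..
......
......
......
step 1: ......
......
......
...^..
...#..
......
......
......
step 2: ......
......
......
...#>.
...#..
......
......
......
step 3: ......
......
......
...##.
...#v.
......
......
......
step 4: ......
......
......
...##.
...<#.
......
......
......
step 5: ......
......
......
...##.
....#.
...v..
......
......
step 6: ......
......
......
...##.
....#.
..<#..
......
......
step 7: ......
......
......
...##.
..^.#.
..##..
......
......
step 8: ......
......
......
...##.
..#>#.
..##..
......
......
step 9: ......
......
......
...##.
..###.
..#v..
......
......
step 10: ......
......
......
...##.
..###.
..#.>.
......
......
step 11: ......
......
......
...##.
..###.
..#.#.
....v.
......
step 12: ......
......
......
...##.
..###.
..#.#.
...<#.
......
step 13: ......
......
......
...##.
..###.
..#^#.
...##.
......
step 14: ......
......
......
...##.
..###.
..##>.
...##.
......
step 15: ......
......
......
...##.
..##^.
..##..
...##.
......
step 16: ......
......
......
...##.
..#<..
..##..
...##.
......
step 17: ......
......
......
...##.
..#...
..#v..
...##.
......
step 18: ......
......
......
...##.
..#...
..#.>.
...##.
......
step 19: ......
......
......
...##.
..#...
..#.#.
...#v.
......
step 20: ......
......
......
...##.
..#...
..#.#.
...#.>
......
step 21: ......
......
......
...##.
..#...
..#.#.
...#.#
.....v
step 22: ......
......
......
...##.
..#...
..#.#.
...#.#
....<#

west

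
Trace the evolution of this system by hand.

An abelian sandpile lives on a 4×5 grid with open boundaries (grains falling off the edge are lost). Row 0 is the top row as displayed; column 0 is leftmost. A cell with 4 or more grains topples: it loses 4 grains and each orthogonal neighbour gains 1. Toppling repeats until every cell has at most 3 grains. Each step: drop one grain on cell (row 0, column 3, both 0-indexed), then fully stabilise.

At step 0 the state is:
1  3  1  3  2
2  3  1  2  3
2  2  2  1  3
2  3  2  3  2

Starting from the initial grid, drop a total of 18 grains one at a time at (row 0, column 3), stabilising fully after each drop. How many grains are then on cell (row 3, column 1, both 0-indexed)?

1

[0] 1  3  1  3  2
2  3  1  2  3
2  2  2  1  3
2  3  2  3  2
[1] 1  3  2  0  3
2  3  1  3  3
2  2  2  1  3
2  3  2  3  2
[2] 1  3  2  1  3
2  3  1  3  3
2  2  2  1  3
2  3  2  3  2
[3] 1  3  2  2  3
2  3  1  3  3
2  2  2  1  3
2  3  2  3  2
[4] 1  3  2  3  3
2  3  1  3  3
2  2  2  1  3
2  3  2  3  2
[5] 1  3  3  2  1
2  3  2  1  2
2  2  2  3  0
2  3  2  3  3
[6] 1  3  3  3  1
2  3  2  1  2
2  2  2  3  0
2  3  2  3  3
[7] 2  1  2  1  2
3  1  0  3  2
2  3  3  3  0
2  3  2  3  3
[8] 2  1  2  2  2
3  1  0  3  2
2  3  3  3  0
2  3  2  3  3
[9] 2  1  2  3  2
3  1  0  3  2
2  3  3  3  0
2  3  2  3  3
[10] 2  1  3  1  3
3  2  2  1  3
3  1  2  2  2
3  1  1  2  0
[11] 2  1  3  2  3
3  2  2  1  3
3  1  2  2  2
3  1  1  2  0
[12] 2  1  3  3  3
3  2  2  1  3
3  1  2  2  2
3  1  1  2  0
[13] 2  2  0  2  1
3  2  3  3  0
3  1  2  2  3
3  1  1  2  0
[14] 2  2  0  3  1
3  2  3  3  0
3  1  2  2  3
3  1  1  2  0
[15] 2  2  2  1  2
3  3  0  1  1
3  1  3  3  3
3  1  1  2  0
[16] 2  2  2  2  2
3  3  0  1  1
3  1  3  3  3
3  1  1  2  0
[17] 2  2  2  3  2
3  3  0  1  1
3  1  3  3  3
3  1  1  2  0
[18] 2  2  3  0  3
3  3  0  2  1
3  1  3  3  3
3  1  1  2  0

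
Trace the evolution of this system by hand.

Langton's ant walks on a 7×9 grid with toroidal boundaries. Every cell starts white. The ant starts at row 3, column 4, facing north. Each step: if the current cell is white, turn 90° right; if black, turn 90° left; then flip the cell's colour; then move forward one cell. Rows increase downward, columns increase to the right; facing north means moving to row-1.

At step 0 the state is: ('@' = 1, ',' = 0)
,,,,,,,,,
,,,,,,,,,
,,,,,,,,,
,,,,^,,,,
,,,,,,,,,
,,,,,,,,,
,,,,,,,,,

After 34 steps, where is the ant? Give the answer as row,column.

6,3

k=0  ,,,,,,,,,
,,,,,,,,,
,,,,,,,,,
,,,,^,,,,
,,,,,,,,,
,,,,,,,,,
,,,,,,,,,
k=1  ,,,,,,,,,
,,,,,,,,,
,,,,,,,,,
,,,,@>,,,
,,,,,,,,,
,,,,,,,,,
,,,,,,,,,
k=2  ,,,,,,,,,
,,,,,,,,,
,,,,,,,,,
,,,,@@,,,
,,,,,v,,,
,,,,,,,,,
,,,,,,,,,
k=3  ,,,,,,,,,
,,,,,,,,,
,,,,,,,,,
,,,,@@,,,
,,,,<@,,,
,,,,,,,,,
,,,,,,,,,
k=4  ,,,,,,,,,
,,,,,,,,,
,,,,,,,,,
,,,,^@,,,
,,,,@@,,,
,,,,,,,,,
,,,,,,,,,
k=5  ,,,,,,,,,
,,,,,,,,,
,,,,,,,,,
,,,<,@,,,
,,,,@@,,,
,,,,,,,,,
,,,,,,,,,
k=6  ,,,,,,,,,
,,,,,,,,,
,,,^,,,,,
,,,@,@,,,
,,,,@@,,,
,,,,,,,,,
,,,,,,,,,
k=7  ,,,,,,,,,
,,,,,,,,,
,,,@>,,,,
,,,@,@,,,
,,,,@@,,,
,,,,,,,,,
,,,,,,,,,
k=8  ,,,,,,,,,
,,,,,,,,,
,,,@@,,,,
,,,@v@,,,
,,,,@@,,,
,,,,,,,,,
,,,,,,,,,
k=9  ,,,,,,,,,
,,,,,,,,,
,,,@@,,,,
,,,<@@,,,
,,,,@@,,,
,,,,,,,,,
,,,,,,,,,
k=10  ,,,,,,,,,
,,,,,,,,,
,,,@@,,,,
,,,,@@,,,
,,,v@@,,,
,,,,,,,,,
,,,,,,,,,
k=11  ,,,,,,,,,
,,,,,,,,,
,,,@@,,,,
,,,,@@,,,
,,<@@@,,,
,,,,,,,,,
,,,,,,,,,
k=12  ,,,,,,,,,
,,,,,,,,,
,,,@@,,,,
,,^,@@,,,
,,@@@@,,,
,,,,,,,,,
,,,,,,,,,
k=13  ,,,,,,,,,
,,,,,,,,,
,,,@@,,,,
,,@>@@,,,
,,@@@@,,,
,,,,,,,,,
,,,,,,,,,
k=14  ,,,,,,,,,
,,,,,,,,,
,,,@@,,,,
,,@@@@,,,
,,@v@@,,,
,,,,,,,,,
,,,,,,,,,
k=15  ,,,,,,,,,
,,,,,,,,,
,,,@@,,,,
,,@@@@,,,
,,@,>@,,,
,,,,,,,,,
,,,,,,,,,
k=16  ,,,,,,,,,
,,,,,,,,,
,,,@@,,,,
,,@@^@,,,
,,@,,@,,,
,,,,,,,,,
,,,,,,,,,
k=17  ,,,,,,,,,
,,,,,,,,,
,,,@@,,,,
,,@<,@,,,
,,@,,@,,,
,,,,,,,,,
,,,,,,,,,
k=18  ,,,,,,,,,
,,,,,,,,,
,,,@@,,,,
,,@,,@,,,
,,@v,@,,,
,,,,,,,,,
,,,,,,,,,
k=19  ,,,,,,,,,
,,,,,,,,,
,,,@@,,,,
,,@,,@,,,
,,<@,@,,,
,,,,,,,,,
,,,,,,,,,
k=20  ,,,,,,,,,
,,,,,,,,,
,,,@@,,,,
,,@,,@,,,
,,,@,@,,,
,,v,,,,,,
,,,,,,,,,
k=21  ,,,,,,,,,
,,,,,,,,,
,,,@@,,,,
,,@,,@,,,
,,,@,@,,,
,<@,,,,,,
,,,,,,,,,
k=22  ,,,,,,,,,
,,,,,,,,,
,,,@@,,,,
,,@,,@,,,
,^,@,@,,,
,@@,,,,,,
,,,,,,,,,
k=23  ,,,,,,,,,
,,,,,,,,,
,,,@@,,,,
,,@,,@,,,
,@>@,@,,,
,@@,,,,,,
,,,,,,,,,
k=24  ,,,,,,,,,
,,,,,,,,,
,,,@@,,,,
,,@,,@,,,
,@@@,@,,,
,@v,,,,,,
,,,,,,,,,
k=25  ,,,,,,,,,
,,,,,,,,,
,,,@@,,,,
,,@,,@,,,
,@@@,@,,,
,@,>,,,,,
,,,,,,,,,
k=26  ,,,,,,,,,
,,,,,,,,,
,,,@@,,,,
,,@,,@,,,
,@@@,@,,,
,@,@,,,,,
,,,v,,,,,
k=27  ,,,,,,,,,
,,,,,,,,,
,,,@@,,,,
,,@,,@,,,
,@@@,@,,,
,@,@,,,,,
,,<@,,,,,
k=28  ,,,,,,,,,
,,,,,,,,,
,,,@@,,,,
,,@,,@,,,
,@@@,@,,,
,@^@,,,,,
,,@@,,,,,
k=29  ,,,,,,,,,
,,,,,,,,,
,,,@@,,,,
,,@,,@,,,
,@@@,@,,,
,@@>,,,,,
,,@@,,,,,
k=30  ,,,,,,,,,
,,,,,,,,,
,,,@@,,,,
,,@,,@,,,
,@@^,@,,,
,@@,,,,,,
,,@@,,,,,
k=31  ,,,,,,,,,
,,,,,,,,,
,,,@@,,,,
,,@,,@,,,
,@<,,@,,,
,@@,,,,,,
,,@@,,,,,
k=32  ,,,,,,,,,
,,,,,,,,,
,,,@@,,,,
,,@,,@,,,
,@,,,@,,,
,@v,,,,,,
,,@@,,,,,
k=33  ,,,,,,,,,
,,,,,,,,,
,,,@@,,,,
,,@,,@,,,
,@,,,@,,,
,@,>,,,,,
,,@@,,,,,
k=34  ,,,,,,,,,
,,,,,,,,,
,,,@@,,,,
,,@,,@,,,
,@,,,@,,,
,@,@,,,,,
,,@v,,,,,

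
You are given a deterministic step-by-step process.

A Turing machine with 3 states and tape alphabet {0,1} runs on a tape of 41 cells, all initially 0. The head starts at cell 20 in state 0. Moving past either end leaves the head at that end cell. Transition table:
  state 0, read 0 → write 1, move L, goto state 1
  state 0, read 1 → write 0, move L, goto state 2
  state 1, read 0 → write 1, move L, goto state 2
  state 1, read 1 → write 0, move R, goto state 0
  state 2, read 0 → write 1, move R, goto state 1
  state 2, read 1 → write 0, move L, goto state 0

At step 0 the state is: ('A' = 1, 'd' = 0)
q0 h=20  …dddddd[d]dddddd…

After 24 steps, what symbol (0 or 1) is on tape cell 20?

[0] q0 h=20  …dddddd[d]dddddd…
[1] q1 h=19  …dddddd[d]Addddd…
[2] q2 h=18  …dddddd[d]AAdddd…
[3] q1 h=19  …dddddA[A]Addddd…
[4] q0 h=20  …ddddAd[A]dddddd…
[5] q2 h=19  …dddddA[d]dddddd…
[6] q1 h=20  …ddddAA[d]dddddd…
[7] q2 h=19  …dddddA[A]Addddd…
[8] q0 h=18  …dddddd[A]dAdddd…
[9] q2 h=17  …dddddd[d]ddAddd…
[10] q1 h=18  …dddddA[d]dAdddd…
[11] q2 h=17  …dddddd[A]AdAddd…
[12] q0 h=16  …dddddd[d]dAdAdd…
[13] q1 h=15  …dddddd[d]AdAdAd…
[14] q2 h=14  …dddddd[d]AAdAdA…
[15] q1 h=15  …dddddA[A]AdAdAd…
[16] q0 h=16  …ddddAd[A]dAdAdd…
[17] q2 h=15  …dddddA[d]ddAdAd…
[18] q1 h=16  …ddddAA[d]dAdAdd…
[19] q2 h=15  …dddddA[A]AdAdAd…
[20] q0 h=14  …dddddd[A]dAdAdA…
[21] q2 h=13  …dddddd[d]ddAdAd…
[22] q1 h=14  …dddddA[d]dAdAdA…
[23] q2 h=13  …dddddd[A]AdAdAd…
[24] q0 h=12  …dddddd[d]dAdAdA…

1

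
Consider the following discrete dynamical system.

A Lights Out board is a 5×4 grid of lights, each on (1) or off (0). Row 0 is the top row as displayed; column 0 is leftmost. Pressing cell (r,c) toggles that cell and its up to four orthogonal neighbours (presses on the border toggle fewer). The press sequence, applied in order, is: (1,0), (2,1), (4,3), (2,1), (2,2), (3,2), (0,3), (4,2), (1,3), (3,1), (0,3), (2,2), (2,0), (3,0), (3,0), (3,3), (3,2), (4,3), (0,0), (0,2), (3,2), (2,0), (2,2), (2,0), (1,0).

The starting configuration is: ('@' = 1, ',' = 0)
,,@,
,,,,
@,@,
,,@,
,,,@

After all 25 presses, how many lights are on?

gen 0: ,,@,
,,,,
@,@,
,,@,
,,,@
gen 1: @,@,
@@,,
,,@,
,,@,
,,,@
gen 2: @,@,
@,,,
@@,,
,@@,
,,,@
gen 3: @,@,
@,,,
@@,,
,@@@
,,@,
gen 4: @,@,
@@,,
,,@,
,,@@
,,@,
gen 5: @,@,
@@@,
,@,@
,,,@
,,@,
gen 6: @,@,
@@@,
,@@@
,@@,
,,,,
gen 7: @,,@
@@@@
,@@@
,@@,
,,,,
gen 8: @,,@
@@@@
,@@@
,@,,
,@@@
gen 9: @,,,
@@,,
,@@,
,@,,
,@@@
gen 10: @,,,
@@,,
,,@,
@,@,
,,@@
gen 11: @,@@
@@,@
,,@,
@,@,
,,@@
gen 12: @,@@
@@@@
,@,@
@,,,
,,@@
gen 13: @,@@
,@@@
@,,@
,,,,
,,@@
gen 14: @,@@
,@@@
,,,@
@@,,
@,@@
gen 15: @,@@
,@@@
@,,@
,,,,
,,@@
gen 16: @,@@
,@@@
@,,,
,,@@
,,@,
gen 17: @,@@
,@@@
@,@,
,@,,
,,,,
gen 18: @,@@
,@@@
@,@,
,@,@
,,@@
gen 19: ,@@@
@@@@
@,@,
,@,@
,,@@
gen 20: ,,,,
@@,@
@,@,
,@,@
,,@@
gen 21: ,,,,
@@,@
@,,,
,,@,
,,,@
gen 22: ,,,,
,@,@
,@,,
@,@,
,,,@
gen 23: ,,,,
,@@@
,,@@
@,,,
,,,@
gen 24: ,,,,
@@@@
@@@@
,,,,
,,,@
gen 25: @,,,
,,@@
,@@@
,,,,
,,,@

7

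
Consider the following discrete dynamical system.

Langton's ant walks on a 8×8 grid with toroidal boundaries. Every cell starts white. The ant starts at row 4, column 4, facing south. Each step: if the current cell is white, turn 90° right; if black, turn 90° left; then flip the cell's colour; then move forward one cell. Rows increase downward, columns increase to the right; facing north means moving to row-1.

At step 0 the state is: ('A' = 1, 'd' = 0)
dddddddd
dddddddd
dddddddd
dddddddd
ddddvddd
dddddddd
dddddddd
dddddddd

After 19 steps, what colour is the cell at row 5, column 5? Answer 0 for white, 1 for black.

step 0: dddddddd
dddddddd
dddddddd
dddddddd
ddddvddd
dddddddd
dddddddd
dddddddd
step 1: dddddddd
dddddddd
dddddddd
dddddddd
ddd<Addd
dddddddd
dddddddd
dddddddd
step 2: dddddddd
dddddddd
dddddddd
ddd^dddd
dddAAddd
dddddddd
dddddddd
dddddddd
step 3: dddddddd
dddddddd
dddddddd
dddA>ddd
dddAAddd
dddddddd
dddddddd
dddddddd
step 4: dddddddd
dddddddd
dddddddd
dddAAddd
dddAvddd
dddddddd
dddddddd
dddddddd
step 5: dddddddd
dddddddd
dddddddd
dddAAddd
dddAd>dd
dddddddd
dddddddd
dddddddd
step 6: dddddddd
dddddddd
dddddddd
dddAAddd
dddAdAdd
dddddvdd
dddddddd
dddddddd
step 7: dddddddd
dddddddd
dddddddd
dddAAddd
dddAdAdd
dddd<Add
dddddddd
dddddddd
step 8: dddddddd
dddddddd
dddddddd
dddAAddd
dddA^Add
ddddAAdd
dddddddd
dddddddd
step 9: dddddddd
dddddddd
dddddddd
dddAAddd
dddAA>dd
ddddAAdd
dddddddd
dddddddd
step 10: dddddddd
dddddddd
dddddddd
dddAA^dd
dddAAddd
ddddAAdd
dddddddd
dddddddd
step 11: dddddddd
dddddddd
dddddddd
dddAAA>d
dddAAddd
ddddAAdd
dddddddd
dddddddd
step 12: dddddddd
dddddddd
dddddddd
dddAAAAd
dddAAdvd
ddddAAdd
dddddddd
dddddddd
step 13: dddddddd
dddddddd
dddddddd
dddAAAAd
dddAA<Ad
ddddAAdd
dddddddd
dddddddd
step 14: dddddddd
dddddddd
dddddddd
dddAA^Ad
dddAAAAd
ddddAAdd
dddddddd
dddddddd
step 15: dddddddd
dddddddd
dddddddd
dddA<dAd
dddAAAAd
ddddAAdd
dddddddd
dddddddd
step 16: dddddddd
dddddddd
dddddddd
dddAddAd
dddAvAAd
ddddAAdd
dddddddd
dddddddd
step 17: dddddddd
dddddddd
dddddddd
dddAddAd
dddAd>Ad
ddddAAdd
dddddddd
dddddddd
step 18: dddddddd
dddddddd
dddddddd
dddAd^Ad
dddAddAd
ddddAAdd
dddddddd
dddddddd
step 19: dddddddd
dddddddd
dddddddd
dddAdA>d
dddAddAd
ddddAAdd
dddddddd
dddddddd

1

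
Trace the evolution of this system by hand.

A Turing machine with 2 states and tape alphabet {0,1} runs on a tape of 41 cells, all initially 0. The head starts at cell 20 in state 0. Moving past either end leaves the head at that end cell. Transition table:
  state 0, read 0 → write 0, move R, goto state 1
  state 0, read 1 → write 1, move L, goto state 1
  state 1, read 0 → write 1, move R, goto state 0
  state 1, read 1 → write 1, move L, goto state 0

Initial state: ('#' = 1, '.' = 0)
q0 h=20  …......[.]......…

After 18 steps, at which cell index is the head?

38

step 0: q0 h=20  …......[.]......…
step 1: q1 h=21  …......[.]......…
step 2: q0 h=22  ….....#[.]......…
step 3: q1 h=23  …....#.[.]......…
step 4: q0 h=24  …...#.#[.]......…
step 5: q1 h=25  …..#.#.[.]......…
step 6: q0 h=26  ….#.#.#[.]......…
step 7: q1 h=27  …#.#.#.[.]......…
step 8: q0 h=28  ….#.#.#[.]......…
step 9: q1 h=29  …#.#.#.[.]......…
step 10: q0 h=30  ….#.#.#[.]......…
step 11: q1 h=31  …#.#.#.[.]......…
step 12: q0 h=32  ….#.#.#[.]......…
step 13: q1 h=33  …#.#.#.[.]......…
step 14: q0 h=34  ….#.#.#[.]......|
step 15: q1 h=35  …#.#.#.[.].....|
step 16: q0 h=36  ….#.#.#[.]....|
step 17: q1 h=37  …#.#.#.[.]...|
step 18: q0 h=38  ….#.#.#[.]..|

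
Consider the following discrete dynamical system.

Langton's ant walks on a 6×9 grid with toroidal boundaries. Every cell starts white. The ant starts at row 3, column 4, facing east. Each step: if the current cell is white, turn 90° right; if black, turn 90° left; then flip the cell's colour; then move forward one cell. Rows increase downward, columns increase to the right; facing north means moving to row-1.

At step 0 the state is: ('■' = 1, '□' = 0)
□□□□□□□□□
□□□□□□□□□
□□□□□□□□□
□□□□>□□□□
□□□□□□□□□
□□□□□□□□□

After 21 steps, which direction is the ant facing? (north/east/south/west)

north

step 0: □□□□□□□□□
□□□□□□□□□
□□□□□□□□□
□□□□>□□□□
□□□□□□□□□
□□□□□□□□□
step 1: □□□□□□□□□
□□□□□□□□□
□□□□□□□□□
□□□□■□□□□
□□□□v□□□□
□□□□□□□□□
step 2: □□□□□□□□□
□□□□□□□□□
□□□□□□□□□
□□□□■□□□□
□□□<■□□□□
□□□□□□□□□
step 3: □□□□□□□□□
□□□□□□□□□
□□□□□□□□□
□□□^■□□□□
□□□■■□□□□
□□□□□□□□□
step 4: □□□□□□□□□
□□□□□□□□□
□□□□□□□□□
□□□■>□□□□
□□□■■□□□□
□□□□□□□□□
step 5: □□□□□□□□□
□□□□□□□□□
□□□□^□□□□
□□□■□□□□□
□□□■■□□□□
□□□□□□□□□
step 6: □□□□□□□□□
□□□□□□□□□
□□□□■>□□□
□□□■□□□□□
□□□■■□□□□
□□□□□□□□□
step 7: □□□□□□□□□
□□□□□□□□□
□□□□■■□□□
□□□■□v□□□
□□□■■□□□□
□□□□□□□□□
step 8: □□□□□□□□□
□□□□□□□□□
□□□□■■□□□
□□□■<■□□□
□□□■■□□□□
□□□□□□□□□
step 9: □□□□□□□□□
□□□□□□□□□
□□□□^■□□□
□□□■■■□□□
□□□■■□□□□
□□□□□□□□□
step 10: □□□□□□□□□
□□□□□□□□□
□□□<□■□□□
□□□■■■□□□
□□□■■□□□□
□□□□□□□□□
step 11: □□□□□□□□□
□□□^□□□□□
□□□■□■□□□
□□□■■■□□□
□□□■■□□□□
□□□□□□□□□
step 12: □□□□□□□□□
□□□■>□□□□
□□□■□■□□□
□□□■■■□□□
□□□■■□□□□
□□□□□□□□□
step 13: □□□□□□□□□
□□□■■□□□□
□□□■v■□□□
□□□■■■□□□
□□□■■□□□□
□□□□□□□□□
step 14: □□□□□□□□□
□□□■■□□□□
□□□<■■□□□
□□□■■■□□□
□□□■■□□□□
□□□□□□□□□
step 15: □□□□□□□□□
□□□■■□□□□
□□□□■■□□□
□□□v■■□□□
□□□■■□□□□
□□□□□□□□□
step 16: □□□□□□□□□
□□□■■□□□□
□□□□■■□□□
□□□□>■□□□
□□□■■□□□□
□□□□□□□□□
step 17: □□□□□□□□□
□□□■■□□□□
□□□□^■□□□
□□□□□■□□□
□□□■■□□□□
□□□□□□□□□
step 18: □□□□□□□□□
□□□■■□□□□
□□□<□■□□□
□□□□□■□□□
□□□■■□□□□
□□□□□□□□□
step 19: □□□□□□□□□
□□□^■□□□□
□□□■□■□□□
□□□□□■□□□
□□□■■□□□□
□□□□□□□□□
step 20: □□□□□□□□□
□□<□■□□□□
□□□■□■□□□
□□□□□■□□□
□□□■■□□□□
□□□□□□□□□
step 21: □□^□□□□□□
□□■□■□□□□
□□□■□■□□□
□□□□□■□□□
□□□■■□□□□
□□□□□□□□□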